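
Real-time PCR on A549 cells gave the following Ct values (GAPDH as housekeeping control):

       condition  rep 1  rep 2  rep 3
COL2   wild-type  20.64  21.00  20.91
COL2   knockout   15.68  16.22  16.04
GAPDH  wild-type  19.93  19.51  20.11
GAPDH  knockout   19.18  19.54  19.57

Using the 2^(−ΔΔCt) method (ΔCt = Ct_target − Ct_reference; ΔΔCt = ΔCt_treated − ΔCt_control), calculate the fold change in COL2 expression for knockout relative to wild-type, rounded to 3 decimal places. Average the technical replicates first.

Mean Ct: COL2 wild-type 20.850; COL2 knockout 15.980; GAPDH wild-type 19.850; GAPDH knockout 19.430
ΔCt(wild-type) = 20.850 − 19.850 = 1.000
ΔCt(knockout) = 15.980 − 19.430 = -3.450
ΔΔCt = -3.450 − 1.000 = -4.450
Fold change = 2^(−(-4.450)) = 2^4.450 = 21.8566

21.857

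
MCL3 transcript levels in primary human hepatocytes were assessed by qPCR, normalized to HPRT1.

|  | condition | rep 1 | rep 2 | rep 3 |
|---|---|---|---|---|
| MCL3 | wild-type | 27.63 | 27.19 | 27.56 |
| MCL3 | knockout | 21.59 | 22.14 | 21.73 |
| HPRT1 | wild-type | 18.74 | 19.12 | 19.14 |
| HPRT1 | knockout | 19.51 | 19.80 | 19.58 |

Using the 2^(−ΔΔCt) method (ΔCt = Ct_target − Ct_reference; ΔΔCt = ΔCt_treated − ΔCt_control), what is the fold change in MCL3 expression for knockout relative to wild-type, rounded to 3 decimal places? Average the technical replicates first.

Mean Ct: MCL3 wild-type 27.460; MCL3 knockout 21.820; HPRT1 wild-type 19.000; HPRT1 knockout 19.630
ΔCt(wild-type) = 27.460 − 19.000 = 8.460
ΔCt(knockout) = 21.820 − 19.630 = 2.190
ΔΔCt = 2.190 − 8.460 = -6.270
Fold change = 2^(−(-6.270)) = 2^6.270 = 77.1717

77.172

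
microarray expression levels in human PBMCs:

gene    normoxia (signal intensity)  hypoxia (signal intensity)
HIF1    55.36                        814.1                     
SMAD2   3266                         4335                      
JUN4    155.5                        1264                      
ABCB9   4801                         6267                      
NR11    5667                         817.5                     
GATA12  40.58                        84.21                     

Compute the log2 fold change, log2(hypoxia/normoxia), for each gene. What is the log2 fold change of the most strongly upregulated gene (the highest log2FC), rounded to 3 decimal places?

log2(814.1/55.36) = 3.878  (HIF1)
log2(4335/3266) = 0.409  (SMAD2)
log2(1264/155.5) = 3.023  (JUN4)
log2(6267/4801) = 0.384  (ABCB9)
log2(817.5/5667) = -2.793  (NR11)
log2(84.21/40.58) = 1.053  (GATA12)
HIF1 is most strongly upregulated.

3.878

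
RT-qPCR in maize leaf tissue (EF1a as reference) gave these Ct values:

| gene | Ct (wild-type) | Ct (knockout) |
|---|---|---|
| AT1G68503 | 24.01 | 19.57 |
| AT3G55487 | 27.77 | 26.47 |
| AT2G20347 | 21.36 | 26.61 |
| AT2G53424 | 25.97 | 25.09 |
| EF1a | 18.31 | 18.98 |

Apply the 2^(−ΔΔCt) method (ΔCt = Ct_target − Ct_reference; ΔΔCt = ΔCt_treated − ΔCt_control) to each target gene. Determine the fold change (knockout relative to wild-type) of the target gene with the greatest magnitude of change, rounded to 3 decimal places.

34.535

AT1G68503: ΔΔCt = (19.57−18.98) − (24.01−18.31) = 0.59 − 5.70 = -5.11; fold change = 2^5.11 = 34.535
AT3G55487: ΔΔCt = (26.47−18.98) − (27.77−18.31) = 7.49 − 9.46 = -1.97; fold change = 2^1.97 = 3.918
AT2G20347: ΔΔCt = (26.61−18.98) − (21.36−18.31) = 7.63 − 3.05 = 4.58; fold change = 2^-4.58 = 0.042
AT2G53424: ΔΔCt = (25.09−18.98) − (25.97−18.31) = 6.11 − 7.66 = -1.55; fold change = 2^1.55 = 2.928
AT1G68503 has the largest |ΔΔCt| = 5.11.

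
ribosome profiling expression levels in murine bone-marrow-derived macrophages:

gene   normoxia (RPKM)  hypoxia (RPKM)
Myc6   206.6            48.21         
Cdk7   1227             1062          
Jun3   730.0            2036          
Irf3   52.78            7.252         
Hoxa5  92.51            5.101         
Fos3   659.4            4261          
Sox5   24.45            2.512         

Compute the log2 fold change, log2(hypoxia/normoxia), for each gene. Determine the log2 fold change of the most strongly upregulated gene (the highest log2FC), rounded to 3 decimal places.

2.692

log2(48.21/206.6) = -2.099  (Myc6)
log2(1062/1227) = -0.208  (Cdk7)
log2(2036/730.0) = 1.480  (Jun3)
log2(7.252/52.78) = -2.864  (Irf3)
log2(5.101/92.51) = -4.181  (Hoxa5)
log2(4261/659.4) = 2.692  (Fos3)
log2(2.512/24.45) = -3.283  (Sox5)
Fos3 is most strongly upregulated.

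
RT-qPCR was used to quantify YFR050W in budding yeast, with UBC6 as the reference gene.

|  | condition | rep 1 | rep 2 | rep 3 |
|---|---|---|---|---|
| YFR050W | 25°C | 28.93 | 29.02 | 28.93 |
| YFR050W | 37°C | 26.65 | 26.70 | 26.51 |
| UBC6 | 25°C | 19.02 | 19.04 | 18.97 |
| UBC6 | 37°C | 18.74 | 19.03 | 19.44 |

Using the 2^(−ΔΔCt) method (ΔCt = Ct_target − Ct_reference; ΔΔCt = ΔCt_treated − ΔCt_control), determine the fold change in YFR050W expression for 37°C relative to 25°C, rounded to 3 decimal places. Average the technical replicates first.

Mean Ct: YFR050W 25°C 28.960; YFR050W 37°C 26.620; UBC6 25°C 19.010; UBC6 37°C 19.070
ΔCt(25°C) = 28.960 − 19.010 = 9.950
ΔCt(37°C) = 26.620 − 19.070 = 7.550
ΔΔCt = 7.550 − 9.950 = -2.400
Fold change = 2^(−(-2.400)) = 2^2.400 = 5.2780

5.278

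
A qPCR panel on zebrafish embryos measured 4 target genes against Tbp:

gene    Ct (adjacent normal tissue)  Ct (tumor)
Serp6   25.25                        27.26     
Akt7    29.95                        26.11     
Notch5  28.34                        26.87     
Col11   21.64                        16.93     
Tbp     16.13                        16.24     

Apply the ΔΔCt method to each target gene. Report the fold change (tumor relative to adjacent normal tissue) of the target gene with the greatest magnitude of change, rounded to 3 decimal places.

28.246

Serp6: ΔΔCt = (27.26−16.24) − (25.25−16.13) = 11.02 − 9.12 = 1.90; fold change = 2^-1.90 = 0.268
Akt7: ΔΔCt = (26.11−16.24) − (29.95−16.13) = 9.87 − 13.82 = -3.95; fold change = 2^3.95 = 15.455
Notch5: ΔΔCt = (26.87−16.24) − (28.34−16.13) = 10.63 − 12.21 = -1.58; fold change = 2^1.58 = 2.990
Col11: ΔΔCt = (16.93−16.24) − (21.64−16.13) = 0.69 − 5.51 = -4.82; fold change = 2^4.82 = 28.246
Col11 has the largest |ΔΔCt| = 4.82.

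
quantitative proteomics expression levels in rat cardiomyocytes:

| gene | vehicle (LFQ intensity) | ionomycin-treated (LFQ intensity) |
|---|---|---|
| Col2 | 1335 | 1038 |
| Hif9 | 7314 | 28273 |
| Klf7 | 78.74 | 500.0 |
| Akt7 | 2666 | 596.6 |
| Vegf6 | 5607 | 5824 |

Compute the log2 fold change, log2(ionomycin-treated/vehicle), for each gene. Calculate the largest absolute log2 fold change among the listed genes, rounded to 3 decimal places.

2.667

log2(1038/1335) = -0.363  (Col2)
log2(28273/7314) = 1.951  (Hif9)
log2(500.0/78.74) = 2.667  (Klf7)
log2(596.6/2666) = -2.160  (Akt7)
log2(5824/5607) = 0.055  (Vegf6)
The largest magnitude belongs to Klf7.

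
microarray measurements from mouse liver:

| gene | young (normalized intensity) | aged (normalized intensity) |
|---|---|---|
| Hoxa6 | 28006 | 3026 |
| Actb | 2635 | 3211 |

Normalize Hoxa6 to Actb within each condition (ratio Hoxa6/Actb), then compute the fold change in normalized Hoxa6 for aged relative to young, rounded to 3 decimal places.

Hoxa6/Actb (young) = 28006 / 2635 = 10.628
Hoxa6/Actb (aged) = 3026 / 3211 = 0.94239
Fold change = 0.94239 / 10.628 = 0.0887

0.089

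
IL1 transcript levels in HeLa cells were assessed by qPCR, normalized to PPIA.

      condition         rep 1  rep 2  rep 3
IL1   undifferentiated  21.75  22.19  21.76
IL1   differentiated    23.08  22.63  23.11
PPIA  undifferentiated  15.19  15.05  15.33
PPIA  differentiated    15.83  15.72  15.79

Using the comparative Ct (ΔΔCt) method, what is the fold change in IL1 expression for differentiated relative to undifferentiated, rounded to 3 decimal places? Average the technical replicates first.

Mean Ct: IL1 undifferentiated 21.900; IL1 differentiated 22.940; PPIA undifferentiated 15.190; PPIA differentiated 15.780
ΔCt(undifferentiated) = 21.900 − 15.190 = 6.710
ΔCt(differentiated) = 22.940 − 15.780 = 7.160
ΔΔCt = 7.160 − 6.710 = 0.450
Fold change = 2^(−0.450) = 0.7320

0.732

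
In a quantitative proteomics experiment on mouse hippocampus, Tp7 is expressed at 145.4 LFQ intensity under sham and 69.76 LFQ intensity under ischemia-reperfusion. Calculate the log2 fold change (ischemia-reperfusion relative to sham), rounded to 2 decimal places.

Fold change = 69.76 / 145.4 = 0.4798
log2(0.4798) = -1.060

-1.06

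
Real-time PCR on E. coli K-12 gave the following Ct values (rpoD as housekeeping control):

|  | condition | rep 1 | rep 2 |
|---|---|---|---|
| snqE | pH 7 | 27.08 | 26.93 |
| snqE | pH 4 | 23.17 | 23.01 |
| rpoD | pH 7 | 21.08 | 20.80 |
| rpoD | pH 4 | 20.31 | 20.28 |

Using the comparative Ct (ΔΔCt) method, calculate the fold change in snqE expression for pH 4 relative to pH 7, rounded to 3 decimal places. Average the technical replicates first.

Mean Ct: snqE pH 7 27.005; snqE pH 4 23.090; rpoD pH 7 20.940; rpoD pH 4 20.295
ΔCt(pH 7) = 27.005 − 20.940 = 6.065
ΔCt(pH 4) = 23.090 − 20.295 = 2.795
ΔΔCt = 2.795 − 6.065 = -3.270
Fold change = 2^(−(-3.270)) = 2^3.270 = 9.6465

9.646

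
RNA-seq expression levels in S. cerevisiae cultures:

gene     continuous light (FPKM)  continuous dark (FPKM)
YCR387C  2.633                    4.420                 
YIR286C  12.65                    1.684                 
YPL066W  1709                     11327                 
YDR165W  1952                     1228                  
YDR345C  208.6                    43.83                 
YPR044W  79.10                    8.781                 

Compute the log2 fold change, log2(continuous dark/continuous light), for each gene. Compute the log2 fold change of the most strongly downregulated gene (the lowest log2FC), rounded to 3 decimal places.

-3.171

log2(4.420/2.633) = 0.747  (YCR387C)
log2(1.684/12.65) = -2.909  (YIR286C)
log2(11327/1709) = 2.729  (YPL066W)
log2(1228/1952) = -0.669  (YDR165W)
log2(43.83/208.6) = -2.251  (YDR345C)
log2(8.781/79.10) = -3.171  (YPR044W)
YPR044W is most strongly downregulated.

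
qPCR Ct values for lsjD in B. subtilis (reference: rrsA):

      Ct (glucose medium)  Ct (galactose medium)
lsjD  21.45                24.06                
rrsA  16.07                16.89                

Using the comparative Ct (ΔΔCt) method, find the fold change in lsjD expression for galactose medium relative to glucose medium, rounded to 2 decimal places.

0.29

ΔCt(glucose medium) = 21.450 − 16.070 = 5.380
ΔCt(galactose medium) = 24.060 − 16.890 = 7.170
ΔΔCt = 7.170 − 5.380 = 1.790
Fold change = 2^(−1.790) = 0.289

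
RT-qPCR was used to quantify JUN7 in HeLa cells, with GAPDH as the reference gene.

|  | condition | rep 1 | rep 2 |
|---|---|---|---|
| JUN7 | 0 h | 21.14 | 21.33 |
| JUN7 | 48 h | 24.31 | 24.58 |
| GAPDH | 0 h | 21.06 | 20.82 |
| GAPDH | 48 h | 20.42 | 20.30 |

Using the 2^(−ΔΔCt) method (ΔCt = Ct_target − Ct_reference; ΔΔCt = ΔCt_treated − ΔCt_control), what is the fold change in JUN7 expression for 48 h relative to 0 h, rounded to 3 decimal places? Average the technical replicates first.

Mean Ct: JUN7 0 h 21.235; JUN7 48 h 24.445; GAPDH 0 h 20.940; GAPDH 48 h 20.360
ΔCt(0 h) = 21.235 − 20.940 = 0.295
ΔCt(48 h) = 24.445 − 20.360 = 4.085
ΔΔCt = 4.085 − 0.295 = 3.790
Fold change = 2^(−3.790) = 0.0723

0.072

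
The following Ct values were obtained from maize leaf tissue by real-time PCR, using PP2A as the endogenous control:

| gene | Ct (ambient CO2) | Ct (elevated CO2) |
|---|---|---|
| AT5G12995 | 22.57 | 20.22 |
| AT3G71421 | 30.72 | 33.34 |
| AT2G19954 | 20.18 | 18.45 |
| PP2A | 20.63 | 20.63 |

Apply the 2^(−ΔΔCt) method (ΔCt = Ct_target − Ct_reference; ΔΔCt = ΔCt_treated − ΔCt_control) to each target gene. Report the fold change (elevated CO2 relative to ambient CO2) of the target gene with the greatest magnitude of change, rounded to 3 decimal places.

0.163

AT5G12995: ΔΔCt = (20.22−20.63) − (22.57−20.63) = -0.41 − 1.94 = -2.35; fold change = 2^2.35 = 5.098
AT3G71421: ΔΔCt = (33.34−20.63) − (30.72−20.63) = 12.71 − 10.09 = 2.62; fold change = 2^-2.62 = 0.163
AT2G19954: ΔΔCt = (18.45−20.63) − (20.18−20.63) = -2.18 − (-0.45) = -1.73; fold change = 2^1.73 = 3.317
AT3G71421 has the largest |ΔΔCt| = 2.62.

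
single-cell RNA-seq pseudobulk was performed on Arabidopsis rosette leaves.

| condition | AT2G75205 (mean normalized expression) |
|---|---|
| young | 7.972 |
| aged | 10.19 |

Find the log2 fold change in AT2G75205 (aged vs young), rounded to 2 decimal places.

0.35

Fold change = 10.19 / 7.972 = 1.2782
log2(1.2782) = 0.354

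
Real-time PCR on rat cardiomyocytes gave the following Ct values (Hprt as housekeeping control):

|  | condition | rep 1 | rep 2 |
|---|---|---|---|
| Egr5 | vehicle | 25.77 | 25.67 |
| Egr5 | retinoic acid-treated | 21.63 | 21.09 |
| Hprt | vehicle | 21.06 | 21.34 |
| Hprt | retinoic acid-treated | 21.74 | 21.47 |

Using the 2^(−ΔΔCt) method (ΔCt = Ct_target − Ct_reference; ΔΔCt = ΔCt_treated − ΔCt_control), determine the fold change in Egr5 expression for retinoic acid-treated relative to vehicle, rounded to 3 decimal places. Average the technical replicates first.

27.190

Mean Ct: Egr5 vehicle 25.720; Egr5 retinoic acid-treated 21.360; Hprt vehicle 21.200; Hprt retinoic acid-treated 21.605
ΔCt(vehicle) = 25.720 − 21.200 = 4.520
ΔCt(retinoic acid-treated) = 21.360 − 21.605 = -0.245
ΔΔCt = -0.245 − 4.520 = -4.765
Fold change = 2^(−(-4.765)) = 2^4.765 = 27.1899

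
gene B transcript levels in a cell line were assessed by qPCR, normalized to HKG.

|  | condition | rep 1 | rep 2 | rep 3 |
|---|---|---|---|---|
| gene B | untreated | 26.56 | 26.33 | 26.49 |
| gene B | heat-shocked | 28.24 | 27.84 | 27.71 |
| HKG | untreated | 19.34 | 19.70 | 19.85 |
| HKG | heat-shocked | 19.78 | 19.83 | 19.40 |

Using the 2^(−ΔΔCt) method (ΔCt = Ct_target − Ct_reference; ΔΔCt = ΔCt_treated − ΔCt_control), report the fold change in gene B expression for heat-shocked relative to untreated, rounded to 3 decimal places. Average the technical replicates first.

0.371

Mean Ct: gene B untreated 26.460; gene B heat-shocked 27.930; HKG untreated 19.630; HKG heat-shocked 19.670
ΔCt(untreated) = 26.460 − 19.630 = 6.830
ΔCt(heat-shocked) = 27.930 − 19.670 = 8.260
ΔΔCt = 8.260 − 6.830 = 1.430
Fold change = 2^(−1.430) = 0.3711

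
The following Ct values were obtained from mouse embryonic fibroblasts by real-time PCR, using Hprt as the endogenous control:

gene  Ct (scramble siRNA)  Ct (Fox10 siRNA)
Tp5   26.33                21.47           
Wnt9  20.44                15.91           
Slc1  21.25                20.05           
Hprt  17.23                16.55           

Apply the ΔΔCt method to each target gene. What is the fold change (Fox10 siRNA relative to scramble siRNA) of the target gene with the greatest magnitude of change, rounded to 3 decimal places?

18.126

Tp5: ΔΔCt = (21.47−16.55) − (26.33−17.23) = 4.92 − 9.10 = -4.18; fold change = 2^4.18 = 18.126
Wnt9: ΔΔCt = (15.91−16.55) − (20.44−17.23) = -0.64 − 3.21 = -3.85; fold change = 2^3.85 = 14.420
Slc1: ΔΔCt = (20.05−16.55) − (21.25−17.23) = 3.50 − 4.02 = -0.52; fold change = 2^0.52 = 1.434
Tp5 has the largest |ΔΔCt| = 4.18.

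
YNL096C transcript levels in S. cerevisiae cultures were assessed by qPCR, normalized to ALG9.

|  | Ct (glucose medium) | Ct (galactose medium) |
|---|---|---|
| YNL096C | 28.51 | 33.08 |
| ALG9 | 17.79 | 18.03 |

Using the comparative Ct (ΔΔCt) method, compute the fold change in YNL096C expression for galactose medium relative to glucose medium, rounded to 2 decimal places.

ΔCt(glucose medium) = 28.510 − 17.790 = 10.720
ΔCt(galactose medium) = 33.080 − 18.030 = 15.050
ΔΔCt = 15.050 − 10.720 = 4.330
Fold change = 2^(−4.330) = 0.050

0.05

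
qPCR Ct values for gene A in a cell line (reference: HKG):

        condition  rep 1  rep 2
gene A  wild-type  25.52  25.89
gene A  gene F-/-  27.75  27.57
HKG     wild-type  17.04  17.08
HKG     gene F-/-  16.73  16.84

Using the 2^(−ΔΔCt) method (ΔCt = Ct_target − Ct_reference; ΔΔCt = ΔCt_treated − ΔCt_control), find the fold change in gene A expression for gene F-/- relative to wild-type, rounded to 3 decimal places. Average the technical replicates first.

0.213

Mean Ct: gene A wild-type 25.705; gene A gene F-/- 27.660; HKG wild-type 17.060; HKG gene F-/- 16.785
ΔCt(wild-type) = 25.705 − 17.060 = 8.645
ΔCt(gene F-/-) = 27.660 − 16.785 = 10.875
ΔΔCt = 10.875 − 8.645 = 2.230
Fold change = 2^(−2.230) = 0.2132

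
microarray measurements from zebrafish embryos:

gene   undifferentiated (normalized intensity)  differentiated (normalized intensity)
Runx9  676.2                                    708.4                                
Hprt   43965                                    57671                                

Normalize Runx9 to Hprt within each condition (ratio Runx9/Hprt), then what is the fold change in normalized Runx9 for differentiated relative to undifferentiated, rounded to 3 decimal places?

0.799

Runx9/Hprt (undifferentiated) = 676.2 / 43965 = 0.01538
Runx9/Hprt (differentiated) = 708.4 / 57671 = 0.012283
Fold change = 0.012283 / 0.01538 = 0.7986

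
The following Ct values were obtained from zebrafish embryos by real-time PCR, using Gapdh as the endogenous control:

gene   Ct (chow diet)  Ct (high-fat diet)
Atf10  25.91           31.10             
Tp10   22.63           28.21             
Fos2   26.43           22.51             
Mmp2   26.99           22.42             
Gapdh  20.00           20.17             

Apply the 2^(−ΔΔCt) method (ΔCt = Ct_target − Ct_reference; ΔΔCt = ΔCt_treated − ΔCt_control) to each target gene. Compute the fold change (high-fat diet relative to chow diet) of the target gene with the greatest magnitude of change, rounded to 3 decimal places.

Atf10: ΔΔCt = (31.10−20.17) − (25.91−20.00) = 10.93 − 5.91 = 5.02; fold change = 2^-5.02 = 0.031
Tp10: ΔΔCt = (28.21−20.17) − (22.63−20.00) = 8.04 − 2.63 = 5.41; fold change = 2^-5.41 = 0.024
Fos2: ΔΔCt = (22.51−20.17) − (26.43−20.00) = 2.34 − 6.43 = -4.09; fold change = 2^4.09 = 17.030
Mmp2: ΔΔCt = (22.42−20.17) − (26.99−20.00) = 2.25 − 6.99 = -4.74; fold change = 2^4.74 = 26.723
Tp10 has the largest |ΔΔCt| = 5.41.

0.024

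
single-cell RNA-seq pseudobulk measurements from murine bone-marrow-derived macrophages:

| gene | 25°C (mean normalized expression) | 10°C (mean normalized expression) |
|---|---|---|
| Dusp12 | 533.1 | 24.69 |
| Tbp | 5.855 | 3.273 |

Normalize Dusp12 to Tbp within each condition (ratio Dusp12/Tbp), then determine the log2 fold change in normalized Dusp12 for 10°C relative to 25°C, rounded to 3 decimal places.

-3.593

Dusp12/Tbp (25°C) = 533.1 / 5.855 = 91.05
Dusp12/Tbp (10°C) = 24.69 / 3.273 = 7.5435
Fold change = 7.5435 / 91.05 = 0.0829
log2(0.0829) = -3.5934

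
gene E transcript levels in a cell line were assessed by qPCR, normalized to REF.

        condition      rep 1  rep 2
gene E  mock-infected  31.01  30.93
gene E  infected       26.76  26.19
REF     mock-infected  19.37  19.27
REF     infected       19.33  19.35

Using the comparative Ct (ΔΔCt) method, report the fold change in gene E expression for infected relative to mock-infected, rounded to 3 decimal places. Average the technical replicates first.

Mean Ct: gene E mock-infected 30.970; gene E infected 26.475; REF mock-infected 19.320; REF infected 19.340
ΔCt(mock-infected) = 30.970 − 19.320 = 11.650
ΔCt(infected) = 26.475 − 19.340 = 7.135
ΔΔCt = 7.135 − 11.650 = -4.515
Fold change = 2^(−(-4.515)) = 2^4.515 = 22.8639

22.864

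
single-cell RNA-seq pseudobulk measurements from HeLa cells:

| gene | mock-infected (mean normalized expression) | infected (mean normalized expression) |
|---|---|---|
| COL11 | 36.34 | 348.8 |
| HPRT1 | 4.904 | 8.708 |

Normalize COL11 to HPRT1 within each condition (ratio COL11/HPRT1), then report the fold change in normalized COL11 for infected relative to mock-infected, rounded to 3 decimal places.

5.405

COL11/HPRT1 (mock-infected) = 36.34 / 4.904 = 7.4103
COL11/HPRT1 (infected) = 348.8 / 8.708 = 40.055
Fold change = 40.055 / 7.4103 = 5.4053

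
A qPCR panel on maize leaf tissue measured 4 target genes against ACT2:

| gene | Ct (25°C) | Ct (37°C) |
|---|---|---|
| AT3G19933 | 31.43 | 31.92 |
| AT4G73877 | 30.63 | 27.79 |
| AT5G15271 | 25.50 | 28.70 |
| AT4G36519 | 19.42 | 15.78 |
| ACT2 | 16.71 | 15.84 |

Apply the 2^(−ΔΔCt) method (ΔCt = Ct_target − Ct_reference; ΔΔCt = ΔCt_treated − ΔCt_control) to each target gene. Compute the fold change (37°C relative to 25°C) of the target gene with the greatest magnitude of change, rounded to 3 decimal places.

0.060

AT3G19933: ΔΔCt = (31.92−15.84) − (31.43−16.71) = 16.08 − 14.72 = 1.36; fold change = 2^-1.36 = 0.390
AT4G73877: ΔΔCt = (27.79−15.84) − (30.63−16.71) = 11.95 − 13.92 = -1.97; fold change = 2^1.97 = 3.918
AT5G15271: ΔΔCt = (28.70−15.84) − (25.50−16.71) = 12.86 − 8.79 = 4.07; fold change = 2^-4.07 = 0.060
AT4G36519: ΔΔCt = (15.78−15.84) − (19.42−16.71) = -0.06 − 2.71 = -2.77; fold change = 2^2.77 = 6.821
AT5G15271 has the largest |ΔΔCt| = 4.07.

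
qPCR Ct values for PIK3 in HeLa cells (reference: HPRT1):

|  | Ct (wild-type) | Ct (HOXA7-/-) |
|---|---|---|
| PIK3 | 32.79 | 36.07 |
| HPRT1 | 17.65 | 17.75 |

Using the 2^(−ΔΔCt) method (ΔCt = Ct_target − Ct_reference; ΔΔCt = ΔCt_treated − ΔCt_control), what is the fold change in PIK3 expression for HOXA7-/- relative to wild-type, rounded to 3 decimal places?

0.110

ΔCt(wild-type) = 32.790 − 17.650 = 15.140
ΔCt(HOXA7-/-) = 36.070 − 17.750 = 18.320
ΔΔCt = 18.320 − 15.140 = 3.180
Fold change = 2^(−3.180) = 0.1103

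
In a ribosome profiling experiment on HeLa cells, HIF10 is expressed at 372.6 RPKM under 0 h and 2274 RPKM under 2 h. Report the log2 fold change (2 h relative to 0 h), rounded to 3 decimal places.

2.610

Fold change = 2274 / 372.6 = 6.1031
log2(6.1031) = 2.6095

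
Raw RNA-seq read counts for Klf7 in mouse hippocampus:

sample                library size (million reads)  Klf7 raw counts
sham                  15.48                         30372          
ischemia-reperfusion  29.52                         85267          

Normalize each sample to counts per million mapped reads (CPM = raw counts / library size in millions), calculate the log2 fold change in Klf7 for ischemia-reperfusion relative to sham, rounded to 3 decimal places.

0.558

CPM(sham) = 30372 / 15.48 = 1962.0155
CPM(ischemia-reperfusion) = 85267 / 29.52 = 2888.4485
Fold change = 2888.4485 / 1962.0155 = 1.47218
log2(1.47218) = 0.5580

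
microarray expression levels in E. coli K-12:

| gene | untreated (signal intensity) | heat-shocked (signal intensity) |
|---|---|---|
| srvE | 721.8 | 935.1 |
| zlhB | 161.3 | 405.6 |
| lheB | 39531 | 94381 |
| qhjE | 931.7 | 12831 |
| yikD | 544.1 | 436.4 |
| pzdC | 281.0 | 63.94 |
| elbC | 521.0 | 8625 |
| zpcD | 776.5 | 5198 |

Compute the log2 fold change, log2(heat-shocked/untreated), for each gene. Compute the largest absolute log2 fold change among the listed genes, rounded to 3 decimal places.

log2(935.1/721.8) = 0.374  (srvE)
log2(405.6/161.3) = 1.330  (zlhB)
log2(94381/39531) = 1.256  (lheB)
log2(12831/931.7) = 3.784  (qhjE)
log2(436.4/544.1) = -0.318  (yikD)
log2(63.94/281.0) = -2.136  (pzdC)
log2(8625/521.0) = 4.049  (elbC)
log2(5198/776.5) = 2.743  (zpcD)
The largest magnitude belongs to elbC.

4.049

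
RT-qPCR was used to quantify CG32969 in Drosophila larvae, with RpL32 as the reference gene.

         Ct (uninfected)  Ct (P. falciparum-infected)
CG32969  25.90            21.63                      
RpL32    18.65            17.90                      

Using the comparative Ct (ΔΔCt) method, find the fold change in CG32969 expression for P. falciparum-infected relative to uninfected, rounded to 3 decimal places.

ΔCt(uninfected) = 25.900 − 18.650 = 7.250
ΔCt(P. falciparum-infected) = 21.630 − 17.900 = 3.730
ΔΔCt = 3.730 − 7.250 = -3.520
Fold change = 2^(−(-3.520)) = 2^3.520 = 11.4716

11.472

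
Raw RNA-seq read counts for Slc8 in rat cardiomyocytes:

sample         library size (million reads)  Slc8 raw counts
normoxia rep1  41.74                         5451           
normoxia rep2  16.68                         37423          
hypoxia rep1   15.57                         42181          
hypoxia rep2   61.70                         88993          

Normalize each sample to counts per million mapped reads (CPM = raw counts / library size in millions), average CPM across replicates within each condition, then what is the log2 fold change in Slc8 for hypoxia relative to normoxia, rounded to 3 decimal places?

0.806

CPM(normoxia rep1) = 5451 / 41.74 = 130.5942
CPM(normoxia rep2) = 37423 / 16.68 = 2243.5851
CPM(hypoxia rep1) = 42181 / 15.57 = 2709.1201
CPM(hypoxia rep2) = 88993 / 61.70 = 1442.3501
mean CPM(normoxia) = 1187.0896; mean CPM(hypoxia) = 2075.7351
Fold change = 2075.7351 / 1187.0896 = 1.74859
log2(1.74859) = 0.8062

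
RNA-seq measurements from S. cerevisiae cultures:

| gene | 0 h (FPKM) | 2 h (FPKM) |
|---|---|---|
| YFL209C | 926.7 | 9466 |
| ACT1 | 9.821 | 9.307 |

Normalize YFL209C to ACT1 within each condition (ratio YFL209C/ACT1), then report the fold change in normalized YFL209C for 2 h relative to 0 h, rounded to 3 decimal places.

YFL209C/ACT1 (0 h) = 926.7 / 9.821 = 94.359
YFL209C/ACT1 (2 h) = 9466 / 9.307 = 1017.1
Fold change = 1017.1 / 94.359 = 10.7789

10.779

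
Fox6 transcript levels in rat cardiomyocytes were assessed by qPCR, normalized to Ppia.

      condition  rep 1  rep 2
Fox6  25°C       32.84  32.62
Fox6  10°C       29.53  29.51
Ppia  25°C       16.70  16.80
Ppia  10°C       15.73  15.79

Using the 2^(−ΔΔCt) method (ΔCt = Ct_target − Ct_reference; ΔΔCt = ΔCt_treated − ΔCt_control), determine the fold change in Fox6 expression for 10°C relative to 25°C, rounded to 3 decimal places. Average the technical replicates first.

4.659

Mean Ct: Fox6 25°C 32.730; Fox6 10°C 29.520; Ppia 25°C 16.750; Ppia 10°C 15.760
ΔCt(25°C) = 32.730 − 16.750 = 15.980
ΔCt(10°C) = 29.520 − 15.760 = 13.760
ΔΔCt = 13.760 − 15.980 = -2.220
Fold change = 2^(−(-2.220)) = 2^2.220 = 4.6589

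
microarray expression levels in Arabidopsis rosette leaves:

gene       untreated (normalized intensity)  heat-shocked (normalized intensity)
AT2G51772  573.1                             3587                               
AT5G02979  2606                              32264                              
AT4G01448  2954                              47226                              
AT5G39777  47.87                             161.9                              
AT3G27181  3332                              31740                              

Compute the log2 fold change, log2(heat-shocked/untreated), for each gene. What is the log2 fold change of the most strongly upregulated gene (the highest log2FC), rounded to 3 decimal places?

3.999

log2(3587/573.1) = 2.646  (AT2G51772)
log2(32264/2606) = 3.630  (AT5G02979)
log2(47226/2954) = 3.999  (AT4G01448)
log2(161.9/47.87) = 1.758  (AT5G39777)
log2(31740/3332) = 3.252  (AT3G27181)
AT4G01448 is most strongly upregulated.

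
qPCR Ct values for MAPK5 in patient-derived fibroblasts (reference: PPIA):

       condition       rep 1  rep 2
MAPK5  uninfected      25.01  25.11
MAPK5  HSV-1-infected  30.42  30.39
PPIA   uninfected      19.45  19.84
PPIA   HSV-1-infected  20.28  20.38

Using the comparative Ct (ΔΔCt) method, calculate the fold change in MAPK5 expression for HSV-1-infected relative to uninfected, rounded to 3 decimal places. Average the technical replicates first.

Mean Ct: MAPK5 uninfected 25.060; MAPK5 HSV-1-infected 30.405; PPIA uninfected 19.645; PPIA HSV-1-infected 20.330
ΔCt(uninfected) = 25.060 − 19.645 = 5.415
ΔCt(HSV-1-infected) = 30.405 − 20.330 = 10.075
ΔΔCt = 10.075 − 5.415 = 4.660
Fold change = 2^(−4.660) = 0.0396

0.040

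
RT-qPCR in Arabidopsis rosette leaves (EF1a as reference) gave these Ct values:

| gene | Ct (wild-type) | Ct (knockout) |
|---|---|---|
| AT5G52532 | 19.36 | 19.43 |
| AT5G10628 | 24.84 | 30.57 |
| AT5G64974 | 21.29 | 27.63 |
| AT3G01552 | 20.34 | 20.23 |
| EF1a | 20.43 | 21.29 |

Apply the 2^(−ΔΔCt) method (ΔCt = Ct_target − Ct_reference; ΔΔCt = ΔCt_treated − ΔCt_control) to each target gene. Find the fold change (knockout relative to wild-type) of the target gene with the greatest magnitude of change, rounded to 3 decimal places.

AT5G52532: ΔΔCt = (19.43−21.29) − (19.36−20.43) = -1.86 − (-1.07) = -0.79; fold change = 2^0.79 = 1.729
AT5G10628: ΔΔCt = (30.57−21.29) − (24.84−20.43) = 9.28 − 4.41 = 4.87; fold change = 2^-4.87 = 0.034
AT5G64974: ΔΔCt = (27.63−21.29) − (21.29−20.43) = 6.34 − 0.86 = 5.48; fold change = 2^-5.48 = 0.022
AT3G01552: ΔΔCt = (20.23−21.29) − (20.34−20.43) = -1.06 − (-0.09) = -0.97; fold change = 2^0.97 = 1.959
AT5G64974 has the largest |ΔΔCt| = 5.48.

0.022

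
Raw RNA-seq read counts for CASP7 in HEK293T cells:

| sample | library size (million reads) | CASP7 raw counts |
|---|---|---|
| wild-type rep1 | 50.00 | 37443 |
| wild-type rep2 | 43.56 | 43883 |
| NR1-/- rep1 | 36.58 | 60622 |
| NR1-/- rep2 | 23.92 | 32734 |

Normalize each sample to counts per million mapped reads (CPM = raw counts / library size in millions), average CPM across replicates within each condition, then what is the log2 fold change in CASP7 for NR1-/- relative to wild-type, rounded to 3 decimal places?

0.785

CPM(wild-type rep1) = 37443 / 50.00 = 748.8600
CPM(wild-type rep2) = 43883 / 43.56 = 1007.4151
CPM(NR1-/- rep1) = 60622 / 36.58 = 1657.2444
CPM(NR1-/- rep2) = 32734 / 23.92 = 1368.4783
mean CPM(wild-type) = 878.1375; mean CPM(NR1-/-) = 1512.8613
Fold change = 1512.8613 / 878.1375 = 1.72281
log2(1.72281) = 0.7848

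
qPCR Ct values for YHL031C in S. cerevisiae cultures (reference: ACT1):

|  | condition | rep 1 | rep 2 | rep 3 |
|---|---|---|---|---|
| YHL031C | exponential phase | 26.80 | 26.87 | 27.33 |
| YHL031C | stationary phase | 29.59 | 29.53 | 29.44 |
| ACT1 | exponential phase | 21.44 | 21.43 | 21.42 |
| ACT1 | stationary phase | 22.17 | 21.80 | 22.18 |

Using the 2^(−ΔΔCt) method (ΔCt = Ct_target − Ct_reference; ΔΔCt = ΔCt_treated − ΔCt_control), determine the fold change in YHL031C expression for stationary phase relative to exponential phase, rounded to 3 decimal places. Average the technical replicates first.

0.268

Mean Ct: YHL031C exponential phase 27.000; YHL031C stationary phase 29.520; ACT1 exponential phase 21.430; ACT1 stationary phase 22.050
ΔCt(exponential phase) = 27.000 − 21.430 = 5.570
ΔCt(stationary phase) = 29.520 − 22.050 = 7.470
ΔΔCt = 7.470 − 5.570 = 1.900
Fold change = 2^(−1.900) = 0.2679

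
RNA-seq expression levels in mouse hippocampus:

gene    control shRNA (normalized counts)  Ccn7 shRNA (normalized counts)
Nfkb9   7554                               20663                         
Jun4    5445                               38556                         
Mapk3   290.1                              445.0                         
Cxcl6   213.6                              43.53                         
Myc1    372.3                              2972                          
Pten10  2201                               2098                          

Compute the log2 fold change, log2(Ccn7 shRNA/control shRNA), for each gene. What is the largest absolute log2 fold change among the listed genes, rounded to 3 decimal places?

log2(20663/7554) = 1.452  (Nfkb9)
log2(38556/5445) = 2.824  (Jun4)
log2(445.0/290.1) = 0.617  (Mapk3)
log2(43.53/213.6) = -2.295  (Cxcl6)
log2(2972/372.3) = 2.997  (Myc1)
log2(2098/2201) = -0.069  (Pten10)
The largest magnitude belongs to Myc1.

2.997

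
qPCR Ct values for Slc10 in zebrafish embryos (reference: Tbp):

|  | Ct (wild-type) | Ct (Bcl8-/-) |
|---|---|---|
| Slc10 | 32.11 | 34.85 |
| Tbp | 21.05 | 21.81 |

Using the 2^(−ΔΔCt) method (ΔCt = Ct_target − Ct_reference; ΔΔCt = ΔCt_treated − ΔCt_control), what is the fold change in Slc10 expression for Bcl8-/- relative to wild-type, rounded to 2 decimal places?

0.25

ΔCt(wild-type) = 32.110 − 21.050 = 11.060
ΔCt(Bcl8-/-) = 34.850 − 21.810 = 13.040
ΔΔCt = 13.040 − 11.060 = 1.980
Fold change = 2^(−1.980) = 0.253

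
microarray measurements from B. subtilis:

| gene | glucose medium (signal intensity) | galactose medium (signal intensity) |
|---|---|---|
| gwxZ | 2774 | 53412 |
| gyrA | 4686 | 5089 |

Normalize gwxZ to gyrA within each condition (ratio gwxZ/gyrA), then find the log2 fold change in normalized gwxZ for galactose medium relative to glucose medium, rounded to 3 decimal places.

4.148

gwxZ/gyrA (glucose medium) = 2774 / 4686 = 0.59198
gwxZ/gyrA (galactose medium) = 53412 / 5089 = 10.496
Fold change = 10.496 / 0.59198 = 17.7297
log2(17.7297) = 4.1481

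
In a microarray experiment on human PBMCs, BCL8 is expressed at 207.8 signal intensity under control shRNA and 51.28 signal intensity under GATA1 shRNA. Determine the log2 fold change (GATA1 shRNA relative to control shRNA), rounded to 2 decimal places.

Fold change = 51.28 / 207.8 = 0.2468
log2(0.2468) = -2.019

-2.02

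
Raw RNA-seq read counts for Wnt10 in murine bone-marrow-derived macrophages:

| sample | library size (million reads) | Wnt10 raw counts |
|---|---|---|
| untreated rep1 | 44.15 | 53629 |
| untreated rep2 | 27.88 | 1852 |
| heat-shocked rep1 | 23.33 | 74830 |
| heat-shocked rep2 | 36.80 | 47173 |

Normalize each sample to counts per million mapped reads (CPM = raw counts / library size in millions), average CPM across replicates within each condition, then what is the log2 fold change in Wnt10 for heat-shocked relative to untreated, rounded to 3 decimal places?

CPM(untreated rep1) = 53629 / 44.15 = 1214.6999
CPM(untreated rep2) = 1852 / 27.88 = 66.4275
CPM(heat-shocked rep1) = 74830 / 23.33 = 3207.4582
CPM(heat-shocked rep2) = 47173 / 36.80 = 1281.8750
mean CPM(untreated) = 640.5637; mean CPM(heat-shocked) = 2244.6666
Fold change = 2244.6666 / 640.5637 = 3.50421
log2(3.50421) = 1.8091

1.809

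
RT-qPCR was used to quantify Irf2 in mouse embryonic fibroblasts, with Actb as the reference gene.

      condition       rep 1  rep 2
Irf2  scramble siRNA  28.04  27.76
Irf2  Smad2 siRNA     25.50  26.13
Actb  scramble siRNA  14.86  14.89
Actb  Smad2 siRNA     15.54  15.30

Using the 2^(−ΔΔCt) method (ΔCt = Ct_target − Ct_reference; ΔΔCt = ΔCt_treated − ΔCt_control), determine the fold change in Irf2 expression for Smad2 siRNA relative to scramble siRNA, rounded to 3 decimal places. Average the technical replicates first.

6.190

Mean Ct: Irf2 scramble siRNA 27.900; Irf2 Smad2 siRNA 25.815; Actb scramble siRNA 14.875; Actb Smad2 siRNA 15.420
ΔCt(scramble siRNA) = 27.900 − 14.875 = 13.025
ΔCt(Smad2 siRNA) = 25.815 − 15.420 = 10.395
ΔΔCt = 10.395 − 13.025 = -2.630
Fold change = 2^(−(-2.630)) = 2^2.630 = 6.1903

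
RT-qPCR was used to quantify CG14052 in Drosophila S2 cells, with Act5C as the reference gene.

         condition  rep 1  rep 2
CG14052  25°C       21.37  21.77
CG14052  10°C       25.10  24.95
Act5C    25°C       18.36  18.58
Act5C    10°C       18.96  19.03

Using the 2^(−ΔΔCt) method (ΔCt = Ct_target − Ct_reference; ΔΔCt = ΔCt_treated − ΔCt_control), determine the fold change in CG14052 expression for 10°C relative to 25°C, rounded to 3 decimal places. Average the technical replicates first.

0.131

Mean Ct: CG14052 25°C 21.570; CG14052 10°C 25.025; Act5C 25°C 18.470; Act5C 10°C 18.995
ΔCt(25°C) = 21.570 − 18.470 = 3.100
ΔCt(10°C) = 25.025 − 18.995 = 6.030
ΔΔCt = 6.030 − 3.100 = 2.930
Fold change = 2^(−2.930) = 0.1312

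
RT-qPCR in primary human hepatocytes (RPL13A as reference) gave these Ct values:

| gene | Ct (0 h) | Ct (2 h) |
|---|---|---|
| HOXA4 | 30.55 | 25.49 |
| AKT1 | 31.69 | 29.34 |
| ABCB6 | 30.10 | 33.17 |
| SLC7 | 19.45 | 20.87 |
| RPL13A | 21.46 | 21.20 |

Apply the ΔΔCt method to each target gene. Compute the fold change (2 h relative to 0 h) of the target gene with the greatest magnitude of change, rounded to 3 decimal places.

27.858

HOXA4: ΔΔCt = (25.49−21.20) − (30.55−21.46) = 4.29 − 9.09 = -4.80; fold change = 2^4.80 = 27.858
AKT1: ΔΔCt = (29.34−21.20) − (31.69−21.46) = 8.14 − 10.23 = -2.09; fold change = 2^2.09 = 4.257
ABCB6: ΔΔCt = (33.17−21.20) − (30.10−21.46) = 11.97 − 8.64 = 3.33; fold change = 2^-3.33 = 0.099
SLC7: ΔΔCt = (20.87−21.20) − (19.45−21.46) = -0.33 − (-2.01) = 1.68; fold change = 2^-1.68 = 0.312
HOXA4 has the largest |ΔΔCt| = 4.80.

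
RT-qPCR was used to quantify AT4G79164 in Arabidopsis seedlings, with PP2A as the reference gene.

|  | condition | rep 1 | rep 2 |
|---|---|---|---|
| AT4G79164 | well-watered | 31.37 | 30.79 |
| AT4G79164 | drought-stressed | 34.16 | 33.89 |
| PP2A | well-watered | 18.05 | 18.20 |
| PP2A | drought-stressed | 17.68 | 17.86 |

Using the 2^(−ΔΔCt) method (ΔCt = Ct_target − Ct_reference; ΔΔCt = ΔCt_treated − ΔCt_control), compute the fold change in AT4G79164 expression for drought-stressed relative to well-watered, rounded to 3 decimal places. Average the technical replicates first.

Mean Ct: AT4G79164 well-watered 31.080; AT4G79164 drought-stressed 34.025; PP2A well-watered 18.125; PP2A drought-stressed 17.770
ΔCt(well-watered) = 31.080 − 18.125 = 12.955
ΔCt(drought-stressed) = 34.025 − 17.770 = 16.255
ΔΔCt = 16.255 − 12.955 = 3.300
Fold change = 2^(−3.300) = 0.1015

0.102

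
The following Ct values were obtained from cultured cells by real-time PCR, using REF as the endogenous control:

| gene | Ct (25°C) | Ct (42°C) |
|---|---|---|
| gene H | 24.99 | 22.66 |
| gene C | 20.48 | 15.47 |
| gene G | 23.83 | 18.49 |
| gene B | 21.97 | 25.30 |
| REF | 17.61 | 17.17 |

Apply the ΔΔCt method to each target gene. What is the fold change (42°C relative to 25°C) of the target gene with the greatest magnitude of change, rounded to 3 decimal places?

29.857

gene H: ΔΔCt = (22.66−17.17) − (24.99−17.61) = 5.49 − 7.38 = -1.89; fold change = 2^1.89 = 3.706
gene C: ΔΔCt = (15.47−17.17) − (20.48−17.61) = -1.70 − 2.87 = -4.57; fold change = 2^4.57 = 23.752
gene G: ΔΔCt = (18.49−17.17) − (23.83−17.61) = 1.32 − 6.22 = -4.90; fold change = 2^4.90 = 29.857
gene B: ΔΔCt = (25.30−17.17) − (21.97−17.61) = 8.13 − 4.36 = 3.77; fold change = 2^-3.77 = 0.073
gene G has the largest |ΔΔCt| = 4.90.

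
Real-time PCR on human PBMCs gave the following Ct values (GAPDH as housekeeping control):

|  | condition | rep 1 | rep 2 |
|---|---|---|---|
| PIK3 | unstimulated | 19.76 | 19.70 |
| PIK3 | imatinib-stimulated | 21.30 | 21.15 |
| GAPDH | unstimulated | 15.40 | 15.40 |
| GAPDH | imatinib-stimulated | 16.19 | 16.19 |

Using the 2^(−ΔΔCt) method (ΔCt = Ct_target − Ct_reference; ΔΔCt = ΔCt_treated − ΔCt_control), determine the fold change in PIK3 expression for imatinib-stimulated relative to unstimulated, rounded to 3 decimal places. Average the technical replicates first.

Mean Ct: PIK3 unstimulated 19.730; PIK3 imatinib-stimulated 21.225; GAPDH unstimulated 15.400; GAPDH imatinib-stimulated 16.190
ΔCt(unstimulated) = 19.730 − 15.400 = 4.330
ΔCt(imatinib-stimulated) = 21.225 − 16.190 = 5.035
ΔΔCt = 5.035 − 4.330 = 0.705
Fold change = 2^(−0.705) = 0.6134

0.613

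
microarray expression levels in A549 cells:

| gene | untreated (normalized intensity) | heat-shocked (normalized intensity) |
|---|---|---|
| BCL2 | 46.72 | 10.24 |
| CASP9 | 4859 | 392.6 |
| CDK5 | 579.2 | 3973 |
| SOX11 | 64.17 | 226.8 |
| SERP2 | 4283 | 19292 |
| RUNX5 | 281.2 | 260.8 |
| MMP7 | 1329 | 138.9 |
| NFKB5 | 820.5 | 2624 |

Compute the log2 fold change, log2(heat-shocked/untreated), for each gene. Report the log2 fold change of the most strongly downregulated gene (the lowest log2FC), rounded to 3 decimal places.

-3.630

log2(10.24/46.72) = -2.190  (BCL2)
log2(392.6/4859) = -3.630  (CASP9)
log2(3973/579.2) = 2.778  (CDK5)
log2(226.8/64.17) = 1.821  (SOX11)
log2(19292/4283) = 2.171  (SERP2)
log2(260.8/281.2) = -0.109  (RUNX5)
log2(138.9/1329) = -3.258  (MMP7)
log2(2624/820.5) = 1.677  (NFKB5)
CASP9 is most strongly downregulated.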